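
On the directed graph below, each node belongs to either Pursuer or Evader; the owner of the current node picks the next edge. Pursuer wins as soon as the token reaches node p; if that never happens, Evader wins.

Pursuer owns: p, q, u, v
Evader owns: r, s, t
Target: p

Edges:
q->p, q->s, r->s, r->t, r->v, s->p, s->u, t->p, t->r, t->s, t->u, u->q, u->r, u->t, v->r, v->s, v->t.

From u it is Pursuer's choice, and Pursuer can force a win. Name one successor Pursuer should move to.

A0 = {p}
A1: add {q} — q (Pursuer) has q→p.
A2: add {u} — u (Pursuer) has u→q.
A3: add {s} — s (Evader): all of {p, u} already in.
A4: add {v} — v (Pursuer) has v→s.
A5 = A4; e.g. r (Evader) can still go to t. Fixed point.
From u, successor q is in the attractor (rank 1); the other successors r, t are not.

q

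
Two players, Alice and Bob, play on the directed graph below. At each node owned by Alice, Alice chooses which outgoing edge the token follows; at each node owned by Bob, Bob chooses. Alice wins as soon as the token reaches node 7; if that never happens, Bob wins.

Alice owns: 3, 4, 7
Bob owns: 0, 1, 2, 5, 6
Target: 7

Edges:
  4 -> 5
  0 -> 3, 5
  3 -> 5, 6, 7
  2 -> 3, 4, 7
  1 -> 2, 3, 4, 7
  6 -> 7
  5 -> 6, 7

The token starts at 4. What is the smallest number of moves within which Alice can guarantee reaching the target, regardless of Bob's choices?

3

A0 = {7}
A1: add {3, 6} — 3 (Alice) has 3→7; 6 (Bob): all of {7} already in.
A2: add {5} — 5 (Bob): all of {6, 7} already in.
A3: add {0, 4} — 0 (Bob): all of {3, 5} already in; 4 (Alice) has 4→5.
4 enters the attractor at level 3, so Alice can force the target in 3 moves from there.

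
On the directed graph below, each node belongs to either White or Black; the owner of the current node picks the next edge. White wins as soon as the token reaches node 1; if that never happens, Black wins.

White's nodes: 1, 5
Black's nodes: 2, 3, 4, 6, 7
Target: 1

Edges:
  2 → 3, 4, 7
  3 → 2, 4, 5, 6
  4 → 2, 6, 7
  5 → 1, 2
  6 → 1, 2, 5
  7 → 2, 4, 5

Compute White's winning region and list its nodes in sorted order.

1, 5

A0 = {1}
A1: add {5} — 5 (White) has 5→1.
A2 = A1; e.g. 2 (Black) can still go to 3. Fixed point.
White's winning region = {1, 5}.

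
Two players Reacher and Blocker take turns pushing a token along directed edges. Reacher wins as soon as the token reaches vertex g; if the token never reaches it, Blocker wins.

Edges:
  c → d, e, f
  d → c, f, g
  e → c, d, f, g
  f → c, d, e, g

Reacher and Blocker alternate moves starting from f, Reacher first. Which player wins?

Track states (vertex, player-to-move).
A0 = {(g,Reacher), (g,Blocker)}
A1: add {(d,Reacher), (e,Reacher), (f,Reacher)}.
(f,Reacher) ∈ A1 ⇒ Reacher forces the target.

Reacher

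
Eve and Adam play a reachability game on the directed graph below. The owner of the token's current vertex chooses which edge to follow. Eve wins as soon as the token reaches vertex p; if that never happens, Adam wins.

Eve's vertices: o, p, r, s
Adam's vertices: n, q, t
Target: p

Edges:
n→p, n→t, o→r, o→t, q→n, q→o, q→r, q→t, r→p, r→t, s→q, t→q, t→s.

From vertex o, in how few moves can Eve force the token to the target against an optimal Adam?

A0 = {p}
A1: add {r} — r (Eve) has r→p.
A2: add {o} — o (Eve) has o→r.
A3 = A2; e.g. n (Adam) can still go to t. Fixed point.
o enters the attractor at level 2, so Eve can force the target in 2 moves from there.

2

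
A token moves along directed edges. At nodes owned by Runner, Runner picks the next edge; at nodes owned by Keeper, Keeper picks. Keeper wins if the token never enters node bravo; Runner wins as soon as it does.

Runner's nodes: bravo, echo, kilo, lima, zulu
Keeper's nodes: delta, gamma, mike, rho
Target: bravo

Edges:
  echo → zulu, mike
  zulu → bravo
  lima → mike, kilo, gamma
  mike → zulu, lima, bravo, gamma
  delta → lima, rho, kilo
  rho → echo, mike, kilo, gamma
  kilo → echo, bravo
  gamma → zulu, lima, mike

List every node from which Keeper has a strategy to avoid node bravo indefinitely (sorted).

delta, gamma, mike, rho

A0 = {bravo}
A1: add {kilo, zulu} — zulu (Runner) has zulu→bravo; kilo (Runner) has kilo→bravo.
A2: add {echo, lima} — echo (Runner) has echo→zulu; lima (Runner) has lima→kilo.
A3 = A2; e.g. mike (Keeper) can still go to gamma. Fixed point.
Runner's attractor = {bravo, echo, kilo, lima, zulu}; Keeper avoids the target exactly from the complement.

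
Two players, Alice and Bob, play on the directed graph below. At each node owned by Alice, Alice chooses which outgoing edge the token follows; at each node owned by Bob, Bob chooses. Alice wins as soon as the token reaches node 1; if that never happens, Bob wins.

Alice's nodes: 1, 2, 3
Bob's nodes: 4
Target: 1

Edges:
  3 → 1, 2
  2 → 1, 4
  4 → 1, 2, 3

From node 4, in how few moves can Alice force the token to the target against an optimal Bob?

A0 = {1}
A1: add {2, 3} — 2 (Alice) has 2→1; 3 (Alice) has 3→1.
A2: add {4} — 4 (Bob): all of {1, 2, 3} already in.
A2 = all vertices. Fixed point.
4 enters the attractor at level 2, so Alice can force the target in 2 moves from there.

2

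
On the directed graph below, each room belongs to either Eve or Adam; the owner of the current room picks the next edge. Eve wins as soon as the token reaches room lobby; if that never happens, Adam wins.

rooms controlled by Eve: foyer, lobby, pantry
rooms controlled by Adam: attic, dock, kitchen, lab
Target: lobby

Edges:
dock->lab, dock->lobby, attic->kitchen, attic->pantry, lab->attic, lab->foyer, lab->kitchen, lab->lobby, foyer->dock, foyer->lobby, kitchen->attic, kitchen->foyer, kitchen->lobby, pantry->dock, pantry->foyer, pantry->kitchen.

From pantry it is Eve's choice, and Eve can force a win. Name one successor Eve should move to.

foyer

A0 = {lobby}
A1: add {foyer} — foyer (Eve) has foyer→lobby.
A2: add {pantry} — pantry (Eve) has pantry→foyer.
A3 = A2; e.g. dock (Adam) can still go to lab. Fixed point.
From pantry, successor foyer is in the attractor (rank 1); the other successors dock, kitchen are not.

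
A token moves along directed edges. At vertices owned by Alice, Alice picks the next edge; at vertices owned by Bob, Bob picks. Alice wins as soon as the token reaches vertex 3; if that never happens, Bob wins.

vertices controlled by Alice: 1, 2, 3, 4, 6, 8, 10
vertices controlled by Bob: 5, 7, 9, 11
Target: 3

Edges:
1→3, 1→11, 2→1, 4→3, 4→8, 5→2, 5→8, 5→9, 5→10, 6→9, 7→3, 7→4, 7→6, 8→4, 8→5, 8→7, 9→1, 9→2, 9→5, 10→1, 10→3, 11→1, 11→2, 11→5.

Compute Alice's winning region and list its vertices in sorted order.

A0 = {3}
A1: add {1, 4, 10} — 1 (Alice) has 1→3; 4 (Alice) has 4→3; 10 (Alice) has 10→3.
A2: add {2, 8} — 2 (Alice) has 2→1; 8 (Alice) has 8→4.
A3 = A2; e.g. 5 (Bob) can still go to 9. Fixed point.
Alice's winning region = {1, 2, 3, 4, 8, 10}.

1, 2, 3, 4, 8, 10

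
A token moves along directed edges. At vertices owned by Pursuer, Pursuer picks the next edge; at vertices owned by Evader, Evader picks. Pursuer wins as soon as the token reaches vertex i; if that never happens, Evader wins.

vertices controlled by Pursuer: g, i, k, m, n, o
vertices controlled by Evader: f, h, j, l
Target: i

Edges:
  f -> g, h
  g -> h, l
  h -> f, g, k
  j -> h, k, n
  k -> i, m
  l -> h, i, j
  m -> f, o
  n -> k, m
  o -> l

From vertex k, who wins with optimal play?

A0 = {i}
A1: add {k} — k (Pursuer) has k→i.
k ∈ A1, so Pursuer can force the target.

Pursuer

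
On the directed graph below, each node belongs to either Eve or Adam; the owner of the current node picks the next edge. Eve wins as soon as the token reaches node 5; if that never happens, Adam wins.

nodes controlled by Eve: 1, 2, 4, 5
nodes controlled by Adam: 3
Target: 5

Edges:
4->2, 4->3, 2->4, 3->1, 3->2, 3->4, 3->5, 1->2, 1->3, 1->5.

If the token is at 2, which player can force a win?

A0 = {5}
A1: add {1} — 1 (Eve) has 1→5.
A2 = A1; e.g. 2 (Eve) has no edge into A1. Fixed point.
2 never enters the attractor, so Adam can avoid the target forever.

Adam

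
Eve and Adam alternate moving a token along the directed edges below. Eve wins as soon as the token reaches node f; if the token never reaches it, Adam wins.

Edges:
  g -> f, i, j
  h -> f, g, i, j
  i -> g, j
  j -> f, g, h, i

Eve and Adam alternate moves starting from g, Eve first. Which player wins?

Track states (vertex, player-to-move).
A0 = {(f,Eve), (f,Adam)}
A1: add {(g,Eve), (h,Eve), (j,Eve)}.
(g,Eve) ∈ A1 ⇒ Eve forces the target.

Eve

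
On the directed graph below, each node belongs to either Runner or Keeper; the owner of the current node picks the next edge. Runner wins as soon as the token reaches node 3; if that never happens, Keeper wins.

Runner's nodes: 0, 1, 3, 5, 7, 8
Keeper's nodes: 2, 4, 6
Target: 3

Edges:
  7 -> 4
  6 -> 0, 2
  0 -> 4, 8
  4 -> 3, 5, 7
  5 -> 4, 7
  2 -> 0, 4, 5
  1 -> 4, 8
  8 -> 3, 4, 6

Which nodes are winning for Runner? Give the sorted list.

0, 1, 3, 8

A0 = {3}
A1: add {8} — 8 (Runner) has 8→3.
A2: add {0, 1} — 0 (Runner) has 0→8; 1 (Runner) has 1→8.
A3 = A2; e.g. 2 (Keeper) can still go to 4. Fixed point.
Runner's winning region = {0, 1, 3, 8}.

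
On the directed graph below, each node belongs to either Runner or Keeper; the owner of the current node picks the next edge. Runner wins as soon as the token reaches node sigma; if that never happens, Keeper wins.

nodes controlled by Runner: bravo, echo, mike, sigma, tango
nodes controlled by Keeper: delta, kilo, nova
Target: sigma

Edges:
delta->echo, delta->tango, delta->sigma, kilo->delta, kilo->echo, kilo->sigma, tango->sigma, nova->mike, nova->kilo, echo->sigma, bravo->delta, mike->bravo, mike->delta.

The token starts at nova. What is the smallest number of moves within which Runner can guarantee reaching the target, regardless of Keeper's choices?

4

A0 = {sigma}
A1: add {echo, tango} — echo (Runner) has echo→sigma; tango (Runner) has tango→sigma.
A2: add {delta} — delta (Keeper): all of {echo, tango, sigma} already in.
A3: add {bravo, kilo, mike} — mike (Runner) has mike→delta; bravo (Runner) has bravo→delta; kilo (Keeper): all of {delta, echo, sigma} already in.
A4: add {nova} — nova (Keeper): all of {mike, kilo} already in.
A4 = all vertices. Fixed point.
nova enters the attractor at level 4, so Runner can force the target in 4 moves from there.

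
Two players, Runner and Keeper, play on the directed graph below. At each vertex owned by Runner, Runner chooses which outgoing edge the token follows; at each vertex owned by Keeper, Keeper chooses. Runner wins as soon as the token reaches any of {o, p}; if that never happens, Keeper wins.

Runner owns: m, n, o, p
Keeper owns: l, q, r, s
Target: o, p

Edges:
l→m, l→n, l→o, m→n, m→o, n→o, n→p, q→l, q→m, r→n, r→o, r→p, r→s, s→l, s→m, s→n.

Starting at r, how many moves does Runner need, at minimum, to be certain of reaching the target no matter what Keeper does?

A0 = {o, p}
A1: add {m, n} — m (Runner) has m→o; n (Runner) has n→o.
A2: add {l} — l (Keeper): all of {m, n, o} already in.
A3: add {q, s} — q (Keeper): all of {l, m} already in; s (Keeper): all of {l, m, n} already in.
A4: add {r} — r (Keeper): all of {n, o, p, s} already in.
A4 = all vertices. Fixed point.
r enters the attractor at level 4, so Runner can force the target in 4 moves from there.

4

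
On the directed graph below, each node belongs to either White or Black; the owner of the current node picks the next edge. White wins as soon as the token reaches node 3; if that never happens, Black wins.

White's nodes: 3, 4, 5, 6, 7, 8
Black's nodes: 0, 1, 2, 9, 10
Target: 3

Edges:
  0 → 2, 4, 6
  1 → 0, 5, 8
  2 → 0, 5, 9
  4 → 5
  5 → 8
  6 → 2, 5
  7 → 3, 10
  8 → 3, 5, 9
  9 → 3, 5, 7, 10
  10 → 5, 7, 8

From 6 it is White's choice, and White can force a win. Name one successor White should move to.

5

A0 = {3}
A1: add {7, 8} — 7 (White) has 7→3; 8 (White) has 8→3.
A2: add {5} — 5 (White) has 5→8.
A3: add {4, 6, 10} — 4 (White) has 4→5; 6 (White) has 6→5; 10 (Black): all of {5, 7, 8} already in.
A4: add {9} — 9 (Black): all of {3, 5, 7, 10} already in.
A5 = A4; e.g. 0 (Black) can still go to 2. Fixed point.
From 6, successor 5 is in the attractor (rank 2); the other successor 2 is not.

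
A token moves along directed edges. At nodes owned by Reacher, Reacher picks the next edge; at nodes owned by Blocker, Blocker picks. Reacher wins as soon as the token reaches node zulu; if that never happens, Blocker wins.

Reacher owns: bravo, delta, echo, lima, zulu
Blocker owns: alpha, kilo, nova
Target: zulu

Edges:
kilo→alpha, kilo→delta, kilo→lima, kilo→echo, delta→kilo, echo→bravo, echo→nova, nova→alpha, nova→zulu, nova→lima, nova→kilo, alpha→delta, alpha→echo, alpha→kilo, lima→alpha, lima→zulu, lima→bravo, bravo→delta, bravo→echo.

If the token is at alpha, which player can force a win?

Blocker

A0 = {zulu}
A1: add {lima} — lima (Reacher) has lima→zulu.
A2 = A1; e.g. alpha (Blocker) can still go to delta. Fixed point.
alpha never enters the attractor, so Blocker can avoid the target forever.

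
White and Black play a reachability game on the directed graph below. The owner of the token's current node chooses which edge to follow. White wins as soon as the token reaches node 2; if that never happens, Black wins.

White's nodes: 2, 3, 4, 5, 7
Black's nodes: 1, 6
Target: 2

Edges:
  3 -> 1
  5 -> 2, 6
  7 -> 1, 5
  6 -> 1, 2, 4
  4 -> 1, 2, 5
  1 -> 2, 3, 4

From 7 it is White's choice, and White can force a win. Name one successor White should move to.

5

A0 = {2}
A1: add {4, 5} — 4 (White) has 4→2; 5 (White) has 5→2.
A2: add {7} — 7 (White) has 7→5.
A3 = A2; e.g. 1 (Black) can still go to 3. Fixed point.
From 7, successor 5 is in the attractor (rank 1); the other successor 1 is not.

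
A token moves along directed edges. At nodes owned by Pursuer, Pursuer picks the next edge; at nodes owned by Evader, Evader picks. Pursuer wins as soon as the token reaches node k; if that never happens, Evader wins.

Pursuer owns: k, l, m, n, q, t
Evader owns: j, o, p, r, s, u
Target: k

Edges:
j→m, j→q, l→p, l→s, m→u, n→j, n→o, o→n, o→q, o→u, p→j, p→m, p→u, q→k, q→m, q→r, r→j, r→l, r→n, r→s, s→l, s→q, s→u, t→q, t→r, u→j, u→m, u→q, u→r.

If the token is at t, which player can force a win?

A0 = {k}
A1: add {q} — q (Pursuer) has q→k.
A2: add {t} — t (Pursuer) has t→q.
A3 = A2; e.g. j (Evader) can still go to m. Fixed point.
t ∈ A2, so Pursuer can force the target.

Pursuer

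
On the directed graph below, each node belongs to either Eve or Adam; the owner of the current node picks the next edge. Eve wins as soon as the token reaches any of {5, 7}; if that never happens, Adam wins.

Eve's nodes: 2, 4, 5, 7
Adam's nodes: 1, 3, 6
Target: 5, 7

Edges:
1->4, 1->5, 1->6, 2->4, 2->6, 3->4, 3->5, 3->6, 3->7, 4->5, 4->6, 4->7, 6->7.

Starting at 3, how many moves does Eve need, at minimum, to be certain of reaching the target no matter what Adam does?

2

A0 = {5, 7}
A1: add {4, 6} — 4 (Eve) has 4→5; 6 (Adam): all of {7} already in.
A2: add {1, 2, 3} — 1 (Adam): all of {4, 5, 6} already in; 2 (Eve) has 2→4; 3 (Adam): all of {4, 5, 6, 7} already in.
A2 = all vertices. Fixed point.
3 enters the attractor at level 2, so Eve can force the target in 2 moves from there.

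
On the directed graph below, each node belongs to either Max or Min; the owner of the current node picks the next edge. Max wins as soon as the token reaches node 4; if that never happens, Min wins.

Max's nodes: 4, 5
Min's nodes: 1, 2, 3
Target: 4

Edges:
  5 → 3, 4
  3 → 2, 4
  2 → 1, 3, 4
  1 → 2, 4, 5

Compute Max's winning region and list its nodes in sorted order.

A0 = {4}
A1: add {5} — 5 (Max) has 5→4.
A2 = A1; e.g. 1 (Min) can still go to 2. Fixed point.
Max's winning region = {4, 5}.

4, 5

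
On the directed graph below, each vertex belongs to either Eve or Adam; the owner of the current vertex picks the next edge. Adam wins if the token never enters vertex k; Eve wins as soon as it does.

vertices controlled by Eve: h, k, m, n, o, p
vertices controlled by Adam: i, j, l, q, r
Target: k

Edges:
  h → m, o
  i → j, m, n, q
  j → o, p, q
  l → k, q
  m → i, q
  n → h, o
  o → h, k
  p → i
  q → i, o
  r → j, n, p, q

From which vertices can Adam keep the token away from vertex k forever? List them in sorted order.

A0 = {k}
A1: add {o} — o (Eve) has o→k.
A2: add {h, n} — h (Eve) has h→o; n (Eve) has n→o.
A3 = A2; e.g. i (Adam) can still go to j. Fixed point.
Eve's attractor = {h, k, n, o}; Adam avoids the target exactly from the complement.

i, j, l, m, p, q, r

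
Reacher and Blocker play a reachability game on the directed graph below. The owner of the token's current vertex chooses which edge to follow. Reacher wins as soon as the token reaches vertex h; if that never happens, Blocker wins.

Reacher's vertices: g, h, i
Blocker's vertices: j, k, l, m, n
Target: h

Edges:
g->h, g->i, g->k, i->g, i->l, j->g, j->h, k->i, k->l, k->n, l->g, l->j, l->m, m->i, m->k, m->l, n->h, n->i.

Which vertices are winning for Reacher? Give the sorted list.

A0 = {h}
A1: add {g} — g (Reacher) has g→h.
A2: add {i, j} — i (Reacher) has i→g; j (Blocker): all of {g, h} already in.
A3: add {n} — n (Blocker): all of {h, i} already in.
A4 = A3; e.g. k (Blocker) can still go to l. Fixed point.
Reacher's winning region = {g, h, i, j, n}.

g, h, i, j, n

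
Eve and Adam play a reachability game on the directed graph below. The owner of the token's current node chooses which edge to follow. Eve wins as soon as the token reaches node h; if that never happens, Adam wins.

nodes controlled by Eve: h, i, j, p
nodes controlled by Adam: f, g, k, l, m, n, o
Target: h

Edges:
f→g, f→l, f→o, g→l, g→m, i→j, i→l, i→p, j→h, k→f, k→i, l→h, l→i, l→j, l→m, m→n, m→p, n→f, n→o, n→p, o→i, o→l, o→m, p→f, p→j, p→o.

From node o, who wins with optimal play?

A0 = {h}
A1: add {j} — j (Eve) has j→h.
A2: add {i, p} — i (Eve) has i→j; p (Eve) has p→j.
A3 = A2; e.g. f (Adam) can still go to g. Fixed point.
o never enters the attractor, so Adam can avoid the target forever.

Adam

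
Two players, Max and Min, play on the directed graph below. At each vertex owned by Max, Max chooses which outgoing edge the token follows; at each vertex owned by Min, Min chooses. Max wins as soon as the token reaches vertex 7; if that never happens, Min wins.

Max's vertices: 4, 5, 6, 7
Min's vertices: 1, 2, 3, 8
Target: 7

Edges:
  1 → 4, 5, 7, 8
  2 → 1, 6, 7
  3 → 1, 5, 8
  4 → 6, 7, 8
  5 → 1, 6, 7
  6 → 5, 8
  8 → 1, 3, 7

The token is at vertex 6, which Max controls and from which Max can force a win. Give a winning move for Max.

5

A0 = {7}
A1: add {4, 5} — 4 (Max) has 4→7; 5 (Max) has 5→7.
A2: add {6} — 6 (Max) has 6→5.
A3 = A2; e.g. 1 (Min) can still go to 8. Fixed point.
From 6, successor 5 is in the attractor (rank 1); the other successor 8 is not.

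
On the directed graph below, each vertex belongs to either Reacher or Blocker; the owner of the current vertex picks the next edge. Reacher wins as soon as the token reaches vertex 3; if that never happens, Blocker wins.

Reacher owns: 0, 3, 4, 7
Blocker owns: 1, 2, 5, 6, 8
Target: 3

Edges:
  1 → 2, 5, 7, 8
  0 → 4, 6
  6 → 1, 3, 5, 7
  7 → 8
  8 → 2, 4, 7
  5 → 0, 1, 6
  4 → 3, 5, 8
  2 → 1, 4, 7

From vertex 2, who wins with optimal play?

Blocker

A0 = {3}
A1: add {4} — 4 (Reacher) has 4→3.
A2: add {0} — 0 (Reacher) has 0→4.
A3 = A2; e.g. 1 (Blocker) can still go to 2. Fixed point.
2 never enters the attractor, so Blocker can avoid the target forever.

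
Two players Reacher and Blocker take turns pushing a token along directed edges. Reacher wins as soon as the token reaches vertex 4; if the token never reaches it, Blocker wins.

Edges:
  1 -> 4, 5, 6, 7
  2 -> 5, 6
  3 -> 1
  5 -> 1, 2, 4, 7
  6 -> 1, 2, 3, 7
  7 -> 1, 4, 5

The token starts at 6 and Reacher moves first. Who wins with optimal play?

Reacher

Track states (vertex, player-to-move).
A0 = {(4,Reacher), (4,Blocker)}
A1: add {(1,Reacher), (5,Reacher), (7,Reacher)}.
A2: add {(3,Blocker), (7,Blocker)}.
A3: add {(6,Reacher)}.
(6,Reacher) ∈ A3 ⇒ Reacher forces the target.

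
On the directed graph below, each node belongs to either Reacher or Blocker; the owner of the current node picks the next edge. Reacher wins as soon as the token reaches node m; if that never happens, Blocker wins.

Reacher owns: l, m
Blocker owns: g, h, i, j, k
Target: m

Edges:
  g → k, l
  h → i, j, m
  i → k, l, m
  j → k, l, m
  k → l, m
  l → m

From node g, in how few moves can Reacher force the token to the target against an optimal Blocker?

3

A0 = {m}
A1: add {l} — l (Reacher) has l→m.
A2: add {k} — k (Blocker): all of {l, m} already in.
A3: add {g, i, j} — g (Blocker): all of {k, l} already in; i (Blocker): all of {k, l, m} already in; j (Blocker): all of {k, l, m} already in.
g enters the attractor at level 3, so Reacher can force the target in 3 moves from there.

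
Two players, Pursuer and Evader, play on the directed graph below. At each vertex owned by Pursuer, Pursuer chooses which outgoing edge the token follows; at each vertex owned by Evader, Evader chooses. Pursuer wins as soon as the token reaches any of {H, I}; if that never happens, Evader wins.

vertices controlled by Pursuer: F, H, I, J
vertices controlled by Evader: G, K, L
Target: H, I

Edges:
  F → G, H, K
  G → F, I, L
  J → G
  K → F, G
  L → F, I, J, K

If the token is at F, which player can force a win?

Pursuer

A0 = {H, I}
A1: add {F} — F (Pursuer) has F→H.
A2 = A1; e.g. G (Evader) can still go to L. Fixed point.
F ∈ A1, so Pursuer can force the target.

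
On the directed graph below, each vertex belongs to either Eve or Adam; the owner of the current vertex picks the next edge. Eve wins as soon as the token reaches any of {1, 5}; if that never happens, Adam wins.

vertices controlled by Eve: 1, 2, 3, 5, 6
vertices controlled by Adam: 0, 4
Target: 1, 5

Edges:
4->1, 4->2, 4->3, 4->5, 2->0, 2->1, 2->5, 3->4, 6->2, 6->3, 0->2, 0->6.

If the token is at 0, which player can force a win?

Eve

A0 = {1, 5}
A1: add {2} — 2 (Eve) has 2→1.
A2: add {6} — 6 (Eve) has 6→2.
A3: add {0} — 0 (Adam): all of {2, 6} already in.
A4 = A3; e.g. 3 (Eve) has no edge into A3. Fixed point.
0 ∈ A3, so Eve can force the target.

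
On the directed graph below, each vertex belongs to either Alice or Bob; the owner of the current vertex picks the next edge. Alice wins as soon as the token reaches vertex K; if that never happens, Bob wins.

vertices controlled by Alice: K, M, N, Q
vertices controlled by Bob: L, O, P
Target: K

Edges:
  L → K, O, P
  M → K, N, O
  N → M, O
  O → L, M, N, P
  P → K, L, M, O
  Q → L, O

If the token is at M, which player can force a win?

Alice

A0 = {K}
A1: add {M} — M (Alice) has M→K.
M ∈ A1, so Alice can force the target.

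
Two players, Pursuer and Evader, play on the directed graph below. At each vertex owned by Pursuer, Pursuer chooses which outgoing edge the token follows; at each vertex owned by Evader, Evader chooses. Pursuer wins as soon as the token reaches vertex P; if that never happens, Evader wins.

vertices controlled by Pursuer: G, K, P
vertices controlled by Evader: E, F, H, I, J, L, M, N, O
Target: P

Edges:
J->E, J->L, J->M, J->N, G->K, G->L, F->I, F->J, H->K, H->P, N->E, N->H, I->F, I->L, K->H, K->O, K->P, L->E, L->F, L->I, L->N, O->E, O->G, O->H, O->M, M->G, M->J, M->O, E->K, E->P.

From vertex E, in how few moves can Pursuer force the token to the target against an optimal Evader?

A0 = {P}
A1: add {K} — K (Pursuer) has K→P.
A2: add {E, G, H} — E (Evader): all of {K, P} already in; G (Pursuer) has G→K; H (Evader): all of {K, P} already in.
E enters the attractor at level 2, so Pursuer can force the target in 2 moves from there.

2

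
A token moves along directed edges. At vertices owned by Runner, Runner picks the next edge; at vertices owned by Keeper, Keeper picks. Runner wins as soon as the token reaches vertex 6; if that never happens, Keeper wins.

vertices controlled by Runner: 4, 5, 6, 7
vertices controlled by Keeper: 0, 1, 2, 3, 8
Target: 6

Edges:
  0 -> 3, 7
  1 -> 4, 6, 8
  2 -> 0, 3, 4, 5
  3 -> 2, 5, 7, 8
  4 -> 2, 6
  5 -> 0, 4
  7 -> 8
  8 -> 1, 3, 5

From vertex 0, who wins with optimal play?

A0 = {6}
A1: add {4} — 4 (Runner) has 4→6.
A2: add {5} — 5 (Runner) has 5→4.
A3 = A2; e.g. 0 (Keeper) can still go to 3. Fixed point.
0 never enters the attractor, so Keeper can avoid the target forever.

Keeper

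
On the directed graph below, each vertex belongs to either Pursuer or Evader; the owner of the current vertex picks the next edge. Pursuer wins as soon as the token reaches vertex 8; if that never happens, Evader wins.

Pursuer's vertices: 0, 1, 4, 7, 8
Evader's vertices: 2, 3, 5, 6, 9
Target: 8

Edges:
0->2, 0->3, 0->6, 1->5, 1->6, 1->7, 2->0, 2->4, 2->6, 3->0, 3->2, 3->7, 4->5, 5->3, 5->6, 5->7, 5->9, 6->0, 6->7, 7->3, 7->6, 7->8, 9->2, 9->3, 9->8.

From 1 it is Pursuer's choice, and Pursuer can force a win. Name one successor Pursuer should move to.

A0 = {8}
A1: add {7} — 7 (Pursuer) has 7→8.
A2: add {1} — 1 (Pursuer) has 1→7.
A3 = A2; e.g. 0 (Pursuer) has no edge into A2. Fixed point.
From 1, successor 7 is in the attractor (rank 1); the other successors 5, 6 are not.

7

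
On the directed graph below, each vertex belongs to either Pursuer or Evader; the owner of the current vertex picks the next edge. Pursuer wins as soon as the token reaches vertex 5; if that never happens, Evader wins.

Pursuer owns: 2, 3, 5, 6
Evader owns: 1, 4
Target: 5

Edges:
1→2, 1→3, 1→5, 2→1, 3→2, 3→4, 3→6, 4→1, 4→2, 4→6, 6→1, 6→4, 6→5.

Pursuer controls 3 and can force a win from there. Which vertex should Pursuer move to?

6

A0 = {5}
A1: add {6} — 6 (Pursuer) has 6→5.
A2: add {3} — 3 (Pursuer) has 3→6.
A3 = A2; e.g. 1 (Evader) can still go to 2. Fixed point.
From 3, successor 6 is in the attractor (rank 1); the other successors 2, 4 are not.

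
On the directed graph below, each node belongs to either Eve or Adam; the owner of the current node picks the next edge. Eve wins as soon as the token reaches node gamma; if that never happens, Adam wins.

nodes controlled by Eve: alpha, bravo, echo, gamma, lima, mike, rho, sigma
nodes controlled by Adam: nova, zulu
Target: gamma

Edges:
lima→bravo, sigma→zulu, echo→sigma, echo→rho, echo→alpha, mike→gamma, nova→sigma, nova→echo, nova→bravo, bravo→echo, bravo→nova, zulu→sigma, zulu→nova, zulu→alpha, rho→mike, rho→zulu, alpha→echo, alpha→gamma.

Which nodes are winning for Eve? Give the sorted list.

A0 = {gamma}
A1: add {alpha, mike} — mike (Eve) has mike→gamma; alpha (Eve) has alpha→gamma.
A2: add {echo, rho} — echo (Eve) has echo→alpha; rho (Eve) has rho→mike.
A3: add {bravo} — bravo (Eve) has bravo→echo.
A4: add {lima} — lima (Eve) has lima→bravo.
A5 = A4; e.g. sigma (Eve) has no edge into A4. Fixed point.
Eve's winning region = {alpha, bravo, echo, gamma, lima, mike, rho}.

alpha, bravo, echo, gamma, lima, mike, rho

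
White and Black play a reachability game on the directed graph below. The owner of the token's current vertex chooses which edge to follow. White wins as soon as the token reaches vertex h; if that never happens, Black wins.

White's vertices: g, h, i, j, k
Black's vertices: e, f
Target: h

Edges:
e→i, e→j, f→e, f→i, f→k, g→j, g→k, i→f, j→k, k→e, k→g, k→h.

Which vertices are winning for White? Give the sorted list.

A0 = {h}
A1: add {k} — k (White) has k→h.
A2: add {g, j} — g (White) has g→k; j (White) has j→k.
A3 = A2; e.g. e (Black) can still go to i. Fixed point.
White's winning region = {g, h, j, k}.

g, h, j, k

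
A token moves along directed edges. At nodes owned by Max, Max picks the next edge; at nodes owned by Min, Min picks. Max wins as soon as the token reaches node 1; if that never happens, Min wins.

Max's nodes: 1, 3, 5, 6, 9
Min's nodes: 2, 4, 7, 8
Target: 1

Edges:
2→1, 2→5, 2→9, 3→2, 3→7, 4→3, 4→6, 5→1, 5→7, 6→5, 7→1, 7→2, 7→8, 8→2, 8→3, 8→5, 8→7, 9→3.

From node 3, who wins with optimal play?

Min

A0 = {1}
A1: add {5} — 5 (Max) has 5→1.
A2: add {6} — 6 (Max) has 6→5.
A3 = A2; e.g. 2 (Min) can still go to 9. Fixed point.
3 never enters the attractor, so Min can avoid the target forever.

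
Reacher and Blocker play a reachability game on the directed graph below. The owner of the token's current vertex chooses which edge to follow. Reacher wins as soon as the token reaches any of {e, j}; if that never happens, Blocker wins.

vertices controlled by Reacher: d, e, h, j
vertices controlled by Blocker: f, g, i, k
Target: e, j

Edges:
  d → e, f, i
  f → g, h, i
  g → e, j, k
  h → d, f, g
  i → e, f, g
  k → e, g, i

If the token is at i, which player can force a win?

Blocker

A0 = {e, j}
A1: add {d} — d (Reacher) has d→e.
A2: add {h} — h (Reacher) has h→d.
A3 = A2; e.g. f (Blocker) can still go to g. Fixed point.
i never enters the attractor, so Blocker can avoid the target forever.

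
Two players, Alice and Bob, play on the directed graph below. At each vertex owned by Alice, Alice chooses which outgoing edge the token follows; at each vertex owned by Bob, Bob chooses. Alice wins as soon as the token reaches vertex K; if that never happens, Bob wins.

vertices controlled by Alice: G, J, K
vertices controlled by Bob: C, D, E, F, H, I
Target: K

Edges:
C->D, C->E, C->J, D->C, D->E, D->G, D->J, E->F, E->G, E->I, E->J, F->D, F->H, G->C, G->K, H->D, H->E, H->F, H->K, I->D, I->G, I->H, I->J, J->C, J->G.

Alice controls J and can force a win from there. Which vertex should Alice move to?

G

A0 = {K}
A1: add {G} — G (Alice) has G→K.
A2: add {J} — J (Alice) has J→G.
A3 = A2; e.g. C (Bob) can still go to D. Fixed point.
From J, successor G is in the attractor (rank 1); the other successor C is not.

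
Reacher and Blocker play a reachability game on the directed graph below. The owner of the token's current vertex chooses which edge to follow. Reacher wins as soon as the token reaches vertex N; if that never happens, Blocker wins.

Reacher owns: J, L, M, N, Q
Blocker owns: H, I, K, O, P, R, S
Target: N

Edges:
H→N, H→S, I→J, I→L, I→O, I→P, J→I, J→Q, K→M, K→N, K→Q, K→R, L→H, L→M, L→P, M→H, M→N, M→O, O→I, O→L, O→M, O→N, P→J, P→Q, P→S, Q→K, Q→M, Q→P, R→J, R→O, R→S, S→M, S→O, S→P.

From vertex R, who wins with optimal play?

Blocker

A0 = {N}
A1: add {M} — M (Reacher) has M→N.
A2: add {L, Q} — L (Reacher) has L→M; Q (Reacher) has Q→M.
A3: add {J} — J (Reacher) has J→Q.
A4 = A3; e.g. H (Blocker) can still go to S. Fixed point.
R never enters the attractor, so Blocker can avoid the target forever.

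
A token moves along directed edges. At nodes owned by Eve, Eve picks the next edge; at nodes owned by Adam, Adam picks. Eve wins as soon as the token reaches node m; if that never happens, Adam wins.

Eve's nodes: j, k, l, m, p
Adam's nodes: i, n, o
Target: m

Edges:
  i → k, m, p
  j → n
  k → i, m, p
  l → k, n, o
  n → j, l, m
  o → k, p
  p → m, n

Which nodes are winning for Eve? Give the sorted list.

i, k, l, m, o, p

A0 = {m}
A1: add {k, p} — k (Eve) has k→m; p (Eve) has p→m.
A2: add {i, l, o} — i (Adam): all of {k, m, p} already in; l (Eve) has l→k; o (Adam): all of {k, p} already in.
A3 = A2; e.g. j (Eve) has no edge into A2. Fixed point.
Eve's winning region = {i, k, l, m, o, p}.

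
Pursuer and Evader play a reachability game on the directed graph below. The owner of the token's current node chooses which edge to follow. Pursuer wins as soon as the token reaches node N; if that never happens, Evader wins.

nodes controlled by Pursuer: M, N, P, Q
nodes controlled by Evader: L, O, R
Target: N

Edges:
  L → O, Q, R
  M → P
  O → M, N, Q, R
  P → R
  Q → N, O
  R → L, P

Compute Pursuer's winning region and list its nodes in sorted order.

N, Q

A0 = {N}
A1: add {Q} — Q (Pursuer) has Q→N.
A2 = A1; e.g. L (Evader) can still go to O. Fixed point.
Pursuer's winning region = {N, Q}.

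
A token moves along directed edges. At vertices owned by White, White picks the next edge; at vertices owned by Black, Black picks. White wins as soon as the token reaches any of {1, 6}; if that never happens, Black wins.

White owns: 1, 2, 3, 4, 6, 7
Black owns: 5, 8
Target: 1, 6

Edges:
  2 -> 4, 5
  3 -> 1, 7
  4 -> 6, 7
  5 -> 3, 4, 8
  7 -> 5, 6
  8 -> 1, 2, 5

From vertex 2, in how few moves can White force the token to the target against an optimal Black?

A0 = {1, 6}
A1: add {3, 4, 7} — 3 (White) has 3→1; 4 (White) has 4→6; 7 (White) has 7→6.
A2: add {2} — 2 (White) has 2→4.
A3 = A2; e.g. 5 (Black) can still go to 8. Fixed point.
2 enters the attractor at level 2, so White can force the target in 2 moves from there.

2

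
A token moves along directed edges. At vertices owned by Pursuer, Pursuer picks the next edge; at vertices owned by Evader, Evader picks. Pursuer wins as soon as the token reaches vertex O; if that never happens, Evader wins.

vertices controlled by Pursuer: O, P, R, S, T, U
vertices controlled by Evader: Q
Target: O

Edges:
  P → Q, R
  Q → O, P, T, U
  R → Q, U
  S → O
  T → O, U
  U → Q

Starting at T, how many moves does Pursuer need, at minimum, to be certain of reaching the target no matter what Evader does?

A0 = {O}
A1: add {S, T} — S (Pursuer) has S→O; T (Pursuer) has T→O.
A2 = A1; e.g. P (Pursuer) has no edge into A1. Fixed point.
T enters the attractor at level 1, so Pursuer can force the target in 1 move from there.

1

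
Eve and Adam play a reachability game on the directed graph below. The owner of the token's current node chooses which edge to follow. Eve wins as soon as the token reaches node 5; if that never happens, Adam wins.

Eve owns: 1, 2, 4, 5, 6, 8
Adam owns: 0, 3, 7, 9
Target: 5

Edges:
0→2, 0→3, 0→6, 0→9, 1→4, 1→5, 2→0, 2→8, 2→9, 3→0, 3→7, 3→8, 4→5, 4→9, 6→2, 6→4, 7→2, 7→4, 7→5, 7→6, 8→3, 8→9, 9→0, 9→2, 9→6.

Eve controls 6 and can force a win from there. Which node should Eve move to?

4

A0 = {5}
A1: add {1, 4} — 1 (Eve) has 1→5; 4 (Eve) has 4→5.
A2: add {6} — 6 (Eve) has 6→4.
A3 = A2; e.g. 0 (Adam) can still go to 2. Fixed point.
From 6, successor 4 is in the attractor (rank 1); the other successor 2 is not.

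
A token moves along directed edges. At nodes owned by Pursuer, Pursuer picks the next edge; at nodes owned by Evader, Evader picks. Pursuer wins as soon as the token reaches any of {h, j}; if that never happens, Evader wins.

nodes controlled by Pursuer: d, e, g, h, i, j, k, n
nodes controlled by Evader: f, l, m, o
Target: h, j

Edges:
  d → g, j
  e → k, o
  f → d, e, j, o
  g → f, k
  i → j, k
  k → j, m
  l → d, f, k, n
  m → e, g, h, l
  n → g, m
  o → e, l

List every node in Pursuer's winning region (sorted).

A0 = {h, j}
A1: add {d, i, k} — d (Pursuer) has d→j; i (Pursuer) has i→j; k (Pursuer) has k→j.
A2: add {e, g} — e (Pursuer) has e→k; g (Pursuer) has g→k.
A3: add {n} — n (Pursuer) has n→g.
A4 = A3; e.g. f (Evader) can still go to o. Fixed point.
Pursuer's winning region = {d, e, g, h, i, j, k, n}.

d, e, g, h, i, j, k, n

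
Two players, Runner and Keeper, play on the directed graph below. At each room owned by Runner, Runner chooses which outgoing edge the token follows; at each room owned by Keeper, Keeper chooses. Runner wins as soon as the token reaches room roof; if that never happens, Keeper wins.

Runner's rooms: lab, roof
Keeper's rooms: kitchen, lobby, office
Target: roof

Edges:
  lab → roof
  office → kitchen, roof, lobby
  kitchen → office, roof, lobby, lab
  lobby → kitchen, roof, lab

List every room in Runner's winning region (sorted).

lab, roof

A0 = {roof}
A1: add {lab} — lab (Runner) has lab→roof.
A2 = A1; e.g. kitchen (Keeper) can still go to office. Fixed point.
Runner's winning region = {lab, roof}.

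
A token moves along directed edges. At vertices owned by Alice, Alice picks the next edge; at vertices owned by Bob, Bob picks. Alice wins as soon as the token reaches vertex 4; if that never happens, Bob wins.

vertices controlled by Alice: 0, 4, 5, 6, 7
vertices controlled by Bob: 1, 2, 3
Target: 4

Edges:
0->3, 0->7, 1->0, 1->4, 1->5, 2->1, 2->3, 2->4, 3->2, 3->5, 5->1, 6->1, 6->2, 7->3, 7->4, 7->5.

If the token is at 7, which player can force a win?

Alice

A0 = {4}
A1: add {7} — 7 (Alice) has 7→4.
7 ∈ A1, so Alice can force the target.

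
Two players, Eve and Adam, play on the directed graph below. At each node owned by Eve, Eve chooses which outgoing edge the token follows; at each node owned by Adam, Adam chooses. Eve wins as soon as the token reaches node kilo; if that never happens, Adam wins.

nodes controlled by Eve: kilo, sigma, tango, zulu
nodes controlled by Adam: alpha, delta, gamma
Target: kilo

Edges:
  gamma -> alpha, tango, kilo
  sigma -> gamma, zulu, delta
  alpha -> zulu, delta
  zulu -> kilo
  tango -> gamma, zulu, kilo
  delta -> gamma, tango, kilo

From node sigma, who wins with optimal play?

A0 = {kilo}
A1: add {tango, zulu} — zulu (Eve) has zulu→kilo; tango (Eve) has tango→kilo.
A2: add {sigma} — sigma (Eve) has sigma→zulu.
A3 = A2; e.g. gamma (Adam) can still go to alpha. Fixed point.
sigma ∈ A2, so Eve can force the target.

Eve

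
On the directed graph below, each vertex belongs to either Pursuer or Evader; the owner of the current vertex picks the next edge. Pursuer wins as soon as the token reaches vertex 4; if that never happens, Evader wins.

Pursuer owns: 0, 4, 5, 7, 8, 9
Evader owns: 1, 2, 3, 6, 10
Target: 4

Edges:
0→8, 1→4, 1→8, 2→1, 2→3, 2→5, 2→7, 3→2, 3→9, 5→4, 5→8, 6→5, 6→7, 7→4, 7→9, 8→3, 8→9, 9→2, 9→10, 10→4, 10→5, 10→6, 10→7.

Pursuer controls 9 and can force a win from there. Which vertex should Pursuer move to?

10

A0 = {4}
A1: add {5, 7} — 5 (Pursuer) has 5→4; 7 (Pursuer) has 7→4.
A2: add {6} — 6 (Evader): all of {5, 7} already in.
A3: add {10} — 10 (Evader): all of {4, 5, 6, 7} already in.
A4: add {9} — 9 (Pursuer) has 9→10.
A5: add {8} — 8 (Pursuer) has 8→9.
A6: add {0, 1} — 0 (Pursuer) has 0→8; 1 (Evader): all of {4, 8} already in.
A7 = A6; e.g. 2 (Evader) can still go to 3. Fixed point.
From 9, successor 10 is in the attractor (rank 3); the other successor 2 is not.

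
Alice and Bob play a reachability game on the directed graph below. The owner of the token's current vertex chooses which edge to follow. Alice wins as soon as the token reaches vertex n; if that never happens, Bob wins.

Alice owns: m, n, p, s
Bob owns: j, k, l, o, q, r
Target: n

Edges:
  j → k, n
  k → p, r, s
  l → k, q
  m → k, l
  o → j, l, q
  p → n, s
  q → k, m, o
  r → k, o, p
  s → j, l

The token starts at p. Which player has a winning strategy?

Alice

A0 = {n}
A1: add {p} — p (Alice) has p→n.
A2 = A1; e.g. j (Bob) can still go to k. Fixed point.
p ∈ A1, so Alice can force the target.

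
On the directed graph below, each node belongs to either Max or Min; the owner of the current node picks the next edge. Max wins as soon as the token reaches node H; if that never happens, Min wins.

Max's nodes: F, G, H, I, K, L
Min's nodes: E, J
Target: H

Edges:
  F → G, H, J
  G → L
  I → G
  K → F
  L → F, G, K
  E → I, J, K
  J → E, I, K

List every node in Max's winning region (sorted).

F, G, H, I, K, L

A0 = {H}
A1: add {F} — F (Max) has F→H.
A2: add {K, L} — K (Max) has K→F; L (Max) has L→F.
A3: add {G} — G (Max) has G→L.
A4: add {I} — I (Max) has I→G.
A5 = A4; e.g. E (Min) can still go to J. Fixed point.
Max's winning region = {F, G, H, I, K, L}.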